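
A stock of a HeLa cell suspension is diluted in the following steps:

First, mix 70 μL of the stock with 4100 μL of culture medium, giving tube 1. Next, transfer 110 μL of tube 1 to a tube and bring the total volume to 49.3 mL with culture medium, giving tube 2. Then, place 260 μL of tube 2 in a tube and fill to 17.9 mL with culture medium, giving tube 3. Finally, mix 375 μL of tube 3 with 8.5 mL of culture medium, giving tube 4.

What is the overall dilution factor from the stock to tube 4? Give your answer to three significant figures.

Step 1: 70 μL + 4100 μL = 4170 μL total → factor 4170/70 = 59.571
Step 2: 110 μL brought to 49.3 mL → factor 49300/110 = 448.18
Step 3: 260 μL brought to 17.9 mL → factor 17900/260 = 68.846
Step 4: 375 μL + 8.5 mL = 8875 μL total → factor 8875/375 = 23.667
Overall dilution factor = 59.571 × 448.18 × 68.846 × 23.667 = 4.3502 × 10^7

4.35 × 10^7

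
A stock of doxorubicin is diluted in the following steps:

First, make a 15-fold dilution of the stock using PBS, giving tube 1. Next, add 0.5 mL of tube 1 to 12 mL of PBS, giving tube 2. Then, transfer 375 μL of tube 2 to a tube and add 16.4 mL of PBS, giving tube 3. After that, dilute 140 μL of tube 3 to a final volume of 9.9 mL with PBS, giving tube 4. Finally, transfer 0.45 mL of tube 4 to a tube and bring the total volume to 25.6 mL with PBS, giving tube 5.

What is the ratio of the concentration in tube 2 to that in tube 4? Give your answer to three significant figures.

3.16 × 10^3

Step 1: 15-fold → factor 15
Step 2: 0.5 mL + 12 mL = 12.5 mL total → factor 12.5/0.5 = 25
Step 3: 375 μL + 16.4 mL = 16775 μL total → factor 16775/375 = 44.733
Step 4: 140 μL brought to 9.9 mL → factor 9900/140 = 70.714
Dilution factor to tube 2 = 375; to tube 4 = 1.1862 × 10^6
[tube 2]/[tube 4] = (factor to tube 4)/(factor to tube 2) = 1.1862 × 10^6/375 = 3.16 × 10^3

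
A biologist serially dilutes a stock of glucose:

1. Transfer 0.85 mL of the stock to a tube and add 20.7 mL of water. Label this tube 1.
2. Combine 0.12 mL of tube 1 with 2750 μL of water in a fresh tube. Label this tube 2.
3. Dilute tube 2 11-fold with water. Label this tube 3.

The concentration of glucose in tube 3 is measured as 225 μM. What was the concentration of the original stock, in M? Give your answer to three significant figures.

1.50 M

Step 1: 0.85 mL + 20.7 mL = 21.55 mL total → factor 21.55/0.85 = 25.353
Step 2: 0.12 mL + 2750 μL = 2.87 mL total → factor 2.87/0.12 = 23.917
Step 3: 11-fold → factor 11
Overall dilution factor = 25.353 × 23.917 × 11 = 6669.9
Stock = 225 μM × 6669.9 = 1.501 × 10^6 μM = 1.50 M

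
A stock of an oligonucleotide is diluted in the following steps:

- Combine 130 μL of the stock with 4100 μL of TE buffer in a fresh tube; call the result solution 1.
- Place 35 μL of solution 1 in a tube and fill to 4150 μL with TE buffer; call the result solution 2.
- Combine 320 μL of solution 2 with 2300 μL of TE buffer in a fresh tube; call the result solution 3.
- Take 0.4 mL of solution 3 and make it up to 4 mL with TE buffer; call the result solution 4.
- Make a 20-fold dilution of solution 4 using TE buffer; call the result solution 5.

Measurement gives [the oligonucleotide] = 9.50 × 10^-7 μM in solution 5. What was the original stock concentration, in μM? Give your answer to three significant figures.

6.00 μM

Step 1: 130 μL + 4100 μL = 4230 μL total → factor 4230/130 = 32.538
Step 2: 35 μL brought to 4150 μL → factor 4150/35 = 118.57
Step 3: 320 μL + 2300 μL = 2620 μL total → factor 2620/320 = 8.1875
Step 4: 0.4 mL brought to 4 mL → factor 4/0.4 = 10
Step 5: 20-fold → factor 20
Overall dilution factor = 32.538 × 118.57 × 8.1875 × 10 × 20 = 6.3177 × 10^6
Stock = 9.50 × 10^-7 μM × 6.3177 × 10^6 = 6.00 μM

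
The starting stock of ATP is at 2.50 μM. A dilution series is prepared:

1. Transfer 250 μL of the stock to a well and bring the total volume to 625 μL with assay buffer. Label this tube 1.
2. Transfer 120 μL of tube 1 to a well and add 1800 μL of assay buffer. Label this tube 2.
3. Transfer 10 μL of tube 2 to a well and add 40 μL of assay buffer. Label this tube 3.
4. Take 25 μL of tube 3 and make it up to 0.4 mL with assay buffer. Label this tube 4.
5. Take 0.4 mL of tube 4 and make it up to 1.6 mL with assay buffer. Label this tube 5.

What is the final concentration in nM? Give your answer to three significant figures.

0.195 nM

Step 1: 250 μL brought to 625 μL → factor 625/250 = 2.5
Step 2: 120 μL + 1800 μL = 1920 μL total → factor 1920/120 = 16
Step 3: 10 μL + 40 μL = 50 μL total → factor 50/10 = 5
Step 4: 25 μL brought to 0.4 mL → factor 400/25 = 16
Step 5: 0.4 mL brought to 1.6 mL → factor 1.6/0.4 = 4
Overall dilution factor = 2.5 × 16 × 5 × 16 × 4 = 12800
Final = 2.50 μM / 12800 = 0.0001953 μM = 0.195 nM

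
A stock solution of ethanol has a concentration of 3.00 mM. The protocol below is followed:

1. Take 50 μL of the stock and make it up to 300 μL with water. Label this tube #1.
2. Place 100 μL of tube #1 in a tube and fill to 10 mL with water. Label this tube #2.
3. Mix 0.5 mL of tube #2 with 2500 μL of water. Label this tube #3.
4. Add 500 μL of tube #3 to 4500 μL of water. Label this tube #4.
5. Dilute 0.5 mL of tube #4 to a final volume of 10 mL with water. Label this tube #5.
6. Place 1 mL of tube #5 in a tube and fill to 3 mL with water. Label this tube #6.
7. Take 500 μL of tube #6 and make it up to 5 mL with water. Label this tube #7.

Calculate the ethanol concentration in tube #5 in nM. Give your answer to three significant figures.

4.17 nM

Step 1: 50 μL brought to 300 μL → factor 300/50 = 6
Step 2: 100 μL brought to 10 mL → factor 10000/100 = 100
Step 3: 0.5 mL + 2500 μL = 3 mL total → factor 3/0.5 = 6
Step 4: 500 μL + 4500 μL = 5000 μL total → factor 5000/500 = 10
Step 5: 0.5 mL brought to 10 mL → factor 10/0.5 = 20
Dilution factor through tube #5 = 6 × 100 × 6 × 10 × 20 = 7.2 × 10^5
[tube #5] = 3.00 mM / 7.2 × 10^5 = 4.167 × 10^-6 mM = 4.17 nM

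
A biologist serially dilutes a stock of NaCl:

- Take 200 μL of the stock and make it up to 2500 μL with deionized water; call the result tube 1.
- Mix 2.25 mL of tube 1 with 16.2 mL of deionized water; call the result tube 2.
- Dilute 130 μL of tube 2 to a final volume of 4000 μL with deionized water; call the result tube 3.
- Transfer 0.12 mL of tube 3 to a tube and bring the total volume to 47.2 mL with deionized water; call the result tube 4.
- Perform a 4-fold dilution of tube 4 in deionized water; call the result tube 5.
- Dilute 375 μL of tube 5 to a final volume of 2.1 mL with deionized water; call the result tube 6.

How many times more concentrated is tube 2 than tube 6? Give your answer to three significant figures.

2.71 × 10^5

Step 1: 200 μL brought to 2500 μL → factor 2500/200 = 12.5
Step 2: 2.25 mL + 16.2 mL = 18.45 mL total → factor 18.45/2.25 = 8.2
Step 3: 130 μL brought to 4000 μL → factor 4000/130 = 30.769
Step 4: 0.12 mL brought to 47.2 mL → factor 47.2/0.12 = 393.33
Step 5: 4-fold → factor 4
Step 6: 375 μL brought to 2.1 mL → factor 2100/375 = 5.6
Dilution factor to tube 2 = 102.5; to tube 6 = 2.7787 × 10^7
[tube 2]/[tube 6] = (factor to tube 6)/(factor to tube 2) = 2.7787 × 10^7/102.5 = 2.71 × 10^5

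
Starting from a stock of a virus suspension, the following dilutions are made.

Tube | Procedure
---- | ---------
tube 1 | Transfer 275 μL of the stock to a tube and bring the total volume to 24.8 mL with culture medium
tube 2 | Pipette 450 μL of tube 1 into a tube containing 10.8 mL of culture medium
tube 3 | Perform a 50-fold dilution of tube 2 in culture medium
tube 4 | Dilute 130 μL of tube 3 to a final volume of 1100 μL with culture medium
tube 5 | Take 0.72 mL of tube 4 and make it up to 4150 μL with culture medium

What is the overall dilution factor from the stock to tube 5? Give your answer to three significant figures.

5.50 × 10^6

Step 1: 275 μL brought to 24.8 mL → factor 24800/275 = 90.182
Step 2: 450 μL + 10.8 mL = 11250 μL total → factor 11250/450 = 25
Step 3: 50-fold → factor 50
Step 4: 130 μL brought to 1100 μL → factor 1100/130 = 8.4615
Step 5: 0.72 mL brought to 4150 μL → factor 4.15/0.72 = 5.7639
Overall dilution factor = 90.182 × 25 × 50 × 8.4615 × 5.7639 = 5.4979 × 10^6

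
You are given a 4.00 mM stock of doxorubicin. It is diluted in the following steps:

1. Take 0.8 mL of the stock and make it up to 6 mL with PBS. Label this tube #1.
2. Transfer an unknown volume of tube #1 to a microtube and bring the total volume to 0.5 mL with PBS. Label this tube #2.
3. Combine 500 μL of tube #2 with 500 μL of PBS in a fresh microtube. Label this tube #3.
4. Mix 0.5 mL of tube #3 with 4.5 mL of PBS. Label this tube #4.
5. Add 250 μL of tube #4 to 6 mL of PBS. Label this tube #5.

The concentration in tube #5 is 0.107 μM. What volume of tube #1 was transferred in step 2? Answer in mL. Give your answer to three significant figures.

0.0502 mL

Step 1: 0.8 mL brought to 6 mL → factor 6/0.8 = 7.5
Step 2: v brought to 0.5 mL → factor = 0.5 mL/v
Step 3: 500 μL + 500 μL = 1000 μL total → factor 1000/500 = 2
Step 4: 0.5 mL + 4.5 mL = 5 mL total → factor 5/0.5 = 10
Step 5: 250 μL + 6 mL = 6250 μL total → factor 6250/250 = 25
Product of known-step factors = 3750
Overall factor = 4.00 mM / (0.107 μM) = 37383
Step-2 factor = 37383 / 3750 = 9.9688
v = 0.5 mL / 9.9688 = 0.0502 mL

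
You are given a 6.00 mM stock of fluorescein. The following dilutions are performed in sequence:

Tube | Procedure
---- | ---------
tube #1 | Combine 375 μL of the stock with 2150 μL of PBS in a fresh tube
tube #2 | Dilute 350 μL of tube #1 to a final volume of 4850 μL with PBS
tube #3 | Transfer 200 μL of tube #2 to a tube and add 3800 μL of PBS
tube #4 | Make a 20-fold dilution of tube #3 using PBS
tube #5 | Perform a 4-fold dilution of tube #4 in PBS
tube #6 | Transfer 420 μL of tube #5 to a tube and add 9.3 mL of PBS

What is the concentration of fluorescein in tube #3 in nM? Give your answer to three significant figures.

3.22 × 10^3 nM

Step 1: 375 μL + 2150 μL = 2525 μL total → factor 2525/375 = 6.7333
Step 2: 350 μL brought to 4850 μL → factor 4850/350 = 13.857
Step 3: 200 μL + 3800 μL = 4000 μL total → factor 4000/200 = 20
Dilution factor through tube #3 = 6.7333 × 13.857 × 20 = 1866.1
[tube #3] = 6.00 mM / 1866.1 = 0.003215 mM = 3.22 × 10^3 nM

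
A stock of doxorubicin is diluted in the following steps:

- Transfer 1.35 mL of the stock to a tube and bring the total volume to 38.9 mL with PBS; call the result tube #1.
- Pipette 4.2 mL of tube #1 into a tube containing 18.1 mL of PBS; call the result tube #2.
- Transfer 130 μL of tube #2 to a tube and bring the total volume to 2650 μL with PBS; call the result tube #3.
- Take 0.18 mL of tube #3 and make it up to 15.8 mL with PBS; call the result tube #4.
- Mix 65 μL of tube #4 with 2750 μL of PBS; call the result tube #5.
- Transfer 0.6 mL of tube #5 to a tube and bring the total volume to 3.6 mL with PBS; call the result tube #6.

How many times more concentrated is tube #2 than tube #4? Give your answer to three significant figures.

Step 1: 1.35 mL brought to 38.9 mL → factor 38.9/1.35 = 28.815
Step 2: 4.2 mL + 18.1 mL = 22.3 mL total → factor 22.3/4.2 = 5.3095
Step 3: 130 μL brought to 2650 μL → factor 2650/130 = 20.385
Step 4: 0.18 mL brought to 15.8 mL → factor 15.8/0.18 = 87.778
Dilution factor to tube #2 = 152.99; to tube #4 = 2.7375 × 10^5
[tube #2]/[tube #4] = (factor to tube #4)/(factor to tube #2) = 2.7375 × 10^5/152.99 = 1.79 × 10^3

1.79 × 10^3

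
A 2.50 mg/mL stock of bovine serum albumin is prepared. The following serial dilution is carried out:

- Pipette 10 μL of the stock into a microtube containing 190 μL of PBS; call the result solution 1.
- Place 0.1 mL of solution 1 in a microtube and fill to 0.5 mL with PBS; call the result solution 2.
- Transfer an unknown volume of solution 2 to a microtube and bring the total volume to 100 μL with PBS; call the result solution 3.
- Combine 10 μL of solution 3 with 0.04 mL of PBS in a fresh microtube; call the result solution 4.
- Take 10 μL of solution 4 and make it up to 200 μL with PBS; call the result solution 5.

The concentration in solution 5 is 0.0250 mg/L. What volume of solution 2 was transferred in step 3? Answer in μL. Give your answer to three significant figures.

10.0 μL

Step 1: 10 μL + 190 μL = 200 μL total → factor 200/10 = 20
Step 2: 0.1 mL brought to 0.5 mL → factor 0.5/0.1 = 5
Step 3: v brought to 100 μL → factor = 100 μL/v
Step 4: 10 μL + 0.04 mL = 50 μL total → factor 50/10 = 5
Step 5: 10 μL brought to 200 μL → factor 200/10 = 20
Product of known-step factors = 10000
Overall factor = 2.50 mg/mL / (0.0250 mg/L) = 1 × 10^5
Step-3 factor = 1 × 10^5 / 10000 = 10
v = 100 μL / 10 = 10.0 μL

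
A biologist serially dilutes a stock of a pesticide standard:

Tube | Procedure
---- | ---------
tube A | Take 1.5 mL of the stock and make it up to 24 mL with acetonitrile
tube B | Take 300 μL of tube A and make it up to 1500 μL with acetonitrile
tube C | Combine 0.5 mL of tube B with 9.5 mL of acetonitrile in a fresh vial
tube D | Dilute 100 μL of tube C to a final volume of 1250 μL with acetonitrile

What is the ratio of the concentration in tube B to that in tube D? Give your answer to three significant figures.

250

Step 1: 1.5 mL brought to 24 mL → factor 24/1.5 = 16
Step 2: 300 μL brought to 1500 μL → factor 1500/300 = 5
Step 3: 0.5 mL + 9.5 mL = 10 mL total → factor 10/0.5 = 20
Step 4: 100 μL brought to 1250 μL → factor 1250/100 = 12.5
Dilution factor to tube B = 80; to tube D = 20000
[tube B]/[tube D] = (factor to tube D)/(factor to tube B) = 20000/80 = 250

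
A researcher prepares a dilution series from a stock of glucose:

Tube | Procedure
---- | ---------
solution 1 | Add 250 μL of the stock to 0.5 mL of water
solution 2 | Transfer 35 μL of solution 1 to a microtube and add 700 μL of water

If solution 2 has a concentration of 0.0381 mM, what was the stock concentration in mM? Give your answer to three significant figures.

2.40 mM

Step 1: 250 μL + 0.5 mL = 750 μL total → factor 750/250 = 3
Step 2: 35 μL + 700 μL = 735 μL total → factor 735/35 = 21
Overall dilution factor = 3 × 21 = 63
Stock = 0.0381 mM × 63 = 2.40 mM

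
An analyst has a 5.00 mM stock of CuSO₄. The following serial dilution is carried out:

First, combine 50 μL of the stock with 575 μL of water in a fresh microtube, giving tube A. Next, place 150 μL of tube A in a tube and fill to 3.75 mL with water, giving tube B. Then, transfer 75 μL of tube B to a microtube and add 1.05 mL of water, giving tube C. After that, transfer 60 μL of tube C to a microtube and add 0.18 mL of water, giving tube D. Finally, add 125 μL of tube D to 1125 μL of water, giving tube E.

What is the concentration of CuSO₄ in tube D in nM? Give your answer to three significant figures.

Step 1: 50 μL + 575 μL = 625 μL total → factor 625/50 = 12.5
Step 2: 150 μL brought to 3.75 mL → factor 3750/150 = 25
Step 3: 75 μL + 1.05 mL = 1125 μL total → factor 1125/75 = 15
Step 4: 60 μL + 0.18 mL = 240 μL total → factor 240/60 = 4
Dilution factor through tube D = 12.5 × 25 × 15 × 4 = 18750
[tube D] = 5.00 mM / 18750 = 0.0002667 mM = 267 nM

267 nM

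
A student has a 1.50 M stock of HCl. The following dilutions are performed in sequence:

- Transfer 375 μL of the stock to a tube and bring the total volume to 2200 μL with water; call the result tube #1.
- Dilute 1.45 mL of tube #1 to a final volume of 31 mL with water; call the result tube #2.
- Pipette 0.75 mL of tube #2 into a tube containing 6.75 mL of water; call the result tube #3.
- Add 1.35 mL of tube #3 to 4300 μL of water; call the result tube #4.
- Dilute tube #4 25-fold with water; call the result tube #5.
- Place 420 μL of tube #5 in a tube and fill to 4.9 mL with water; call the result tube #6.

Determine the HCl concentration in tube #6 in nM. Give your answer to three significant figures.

980 nM

Step 1: 375 μL brought to 2200 μL → factor 2200/375 = 5.8667
Step 2: 1.45 mL brought to 31 mL → factor 31/1.45 = 21.379
Step 3: 0.75 mL + 6.75 mL = 7.5 mL total → factor 7.5/0.75 = 10
Step 4: 1.35 mL + 4300 μL = 5.65 mL total → factor 5.65/1.35 = 4.1852
Step 5: 25-fold → factor 25
Step 6: 420 μL brought to 4.9 mL → factor 4900/420 = 11.667
Overall dilution factor = 5.8667 × 21.379 × 10 × 4.1852 × 25 × 11.667 = 1.531 × 10^6
Final = 1.50 M / 1.531 × 10^6 = 9.797 × 10^-7 M = 980 nM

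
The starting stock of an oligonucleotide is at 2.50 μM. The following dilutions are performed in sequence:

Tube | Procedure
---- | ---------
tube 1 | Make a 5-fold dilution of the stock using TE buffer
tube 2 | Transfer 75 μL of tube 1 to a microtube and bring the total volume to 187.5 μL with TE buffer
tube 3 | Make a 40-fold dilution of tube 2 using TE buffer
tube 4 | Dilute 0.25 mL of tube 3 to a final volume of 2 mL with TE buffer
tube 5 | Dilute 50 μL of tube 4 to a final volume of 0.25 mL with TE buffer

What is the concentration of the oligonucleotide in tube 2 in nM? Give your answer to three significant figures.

Step 1: 5-fold → factor 5
Step 2: 75 μL brought to 187.5 μL → factor 187.5/75 = 2.5
Dilution factor through tube 2 = 5 × 2.5 = 12.5
[tube 2] = 2.50 μM / 12.5 = 0.2000 μM = 200 nM

200 nM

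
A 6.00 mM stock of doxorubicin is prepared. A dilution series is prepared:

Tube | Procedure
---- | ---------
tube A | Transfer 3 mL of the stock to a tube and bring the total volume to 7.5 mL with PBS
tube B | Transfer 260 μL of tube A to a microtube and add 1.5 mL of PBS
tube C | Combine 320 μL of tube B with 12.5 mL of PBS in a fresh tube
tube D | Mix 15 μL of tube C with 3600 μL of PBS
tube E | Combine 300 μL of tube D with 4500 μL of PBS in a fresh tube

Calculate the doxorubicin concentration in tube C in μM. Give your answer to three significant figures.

8.85 μM

Step 1: 3 mL brought to 7.5 mL → factor 7.5/3 = 2.5
Step 2: 260 μL + 1.5 mL = 1760 μL total → factor 1760/260 = 6.7692
Step 3: 320 μL + 12.5 mL = 12820 μL total → factor 12820/320 = 40.062
Dilution factor through tube C = 2.5 × 6.7692 × 40.062 = 677.98
[tube C] = 6.00 mM / 677.98 = 0.008850 mM = 8.85 μM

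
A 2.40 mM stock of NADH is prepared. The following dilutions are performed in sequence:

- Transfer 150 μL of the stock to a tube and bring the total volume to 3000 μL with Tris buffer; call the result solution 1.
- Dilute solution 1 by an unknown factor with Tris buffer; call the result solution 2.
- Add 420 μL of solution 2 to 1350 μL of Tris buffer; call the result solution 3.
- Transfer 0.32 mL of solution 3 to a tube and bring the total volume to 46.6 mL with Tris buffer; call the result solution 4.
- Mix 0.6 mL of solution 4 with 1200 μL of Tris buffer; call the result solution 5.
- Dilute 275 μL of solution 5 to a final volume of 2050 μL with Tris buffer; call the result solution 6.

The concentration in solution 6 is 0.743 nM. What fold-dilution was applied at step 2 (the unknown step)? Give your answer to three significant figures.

Step 1: 150 μL brought to 3000 μL → factor 3000/150 = 20
Step 2: unknown factor x
Step 3: 420 μL + 1350 μL = 1770 μL total → factor 1770/420 = 4.2143
Step 4: 0.32 mL brought to 46.6 mL → factor 46.6/0.32 = 145.62
Step 5: 0.6 mL + 1200 μL = 1.8 mL total → factor 1.8/0.6 = 3
Step 6: 275 μL brought to 2050 μL → factor 2050/275 = 7.4545
Product of known-step factors = 2.7449 × 10^5
Overall factor = 2.40 mM / (0.743 nM) = 3.2301 × 10^6
x = 3.2301 × 10^6 / 2.7449 × 10^5 = 11.8

11.8-fold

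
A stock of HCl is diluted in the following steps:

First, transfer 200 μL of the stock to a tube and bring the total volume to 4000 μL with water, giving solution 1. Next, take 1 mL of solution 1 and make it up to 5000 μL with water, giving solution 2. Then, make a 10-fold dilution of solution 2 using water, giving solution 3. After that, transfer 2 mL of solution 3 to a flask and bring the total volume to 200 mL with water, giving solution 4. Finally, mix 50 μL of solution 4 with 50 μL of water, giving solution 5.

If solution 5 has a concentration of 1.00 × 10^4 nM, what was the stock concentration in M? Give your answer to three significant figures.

Step 1: 200 μL brought to 4000 μL → factor 4000/200 = 20
Step 2: 1 mL brought to 5000 μL → factor 5/1 = 5
Step 3: 10-fold → factor 10
Step 4: 2 mL brought to 200 mL → factor 200/2 = 100
Step 5: 50 μL + 50 μL = 100 μL total → factor 100/50 = 2
Overall dilution factor = 20 × 5 × 10 × 100 × 2 = 2 × 10^5
Stock = 1.00 × 10^4 nM × 2 × 10^5 = 2.000 × 10^9 nM = 2.00 M

2.00 M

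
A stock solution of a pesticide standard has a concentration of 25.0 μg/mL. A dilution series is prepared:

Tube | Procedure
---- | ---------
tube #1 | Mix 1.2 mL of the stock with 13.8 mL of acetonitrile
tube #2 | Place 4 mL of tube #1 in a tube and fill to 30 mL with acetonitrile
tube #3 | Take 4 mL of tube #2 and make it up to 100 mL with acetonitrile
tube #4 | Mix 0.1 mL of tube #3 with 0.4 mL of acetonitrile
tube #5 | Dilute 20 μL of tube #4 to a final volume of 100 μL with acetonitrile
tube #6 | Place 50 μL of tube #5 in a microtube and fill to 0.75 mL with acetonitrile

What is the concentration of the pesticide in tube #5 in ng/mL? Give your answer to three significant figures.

0.427 ng/mL

Step 1: 1.2 mL + 13.8 mL = 15 mL total → factor 15/1.2 = 12.5
Step 2: 4 mL brought to 30 mL → factor 30/4 = 7.5
Step 3: 4 mL brought to 100 mL → factor 100/4 = 25
Step 4: 0.1 mL + 0.4 mL = 0.5 mL total → factor 0.5/0.1 = 5
Step 5: 20 μL brought to 100 μL → factor 100/20 = 5
Dilution factor through tube #5 = 12.5 × 7.5 × 25 × 5 × 5 = 58594
[tube #5] = 25.0 μg/mL / 58594 = 0.0004267 μg/mL = 0.427 ng/mL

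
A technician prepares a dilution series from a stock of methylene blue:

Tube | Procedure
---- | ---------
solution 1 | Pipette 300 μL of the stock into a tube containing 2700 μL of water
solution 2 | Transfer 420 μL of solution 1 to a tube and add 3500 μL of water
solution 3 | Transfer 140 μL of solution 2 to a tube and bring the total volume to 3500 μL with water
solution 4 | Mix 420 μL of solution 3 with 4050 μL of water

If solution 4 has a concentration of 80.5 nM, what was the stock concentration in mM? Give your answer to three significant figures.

Step 1: 300 μL + 2700 μL = 3000 μL total → factor 3000/300 = 10
Step 2: 420 μL + 3500 μL = 3920 μL total → factor 3920/420 = 9.3333
Step 3: 140 μL brought to 3500 μL → factor 3500/140 = 25
Step 4: 420 μL + 4050 μL = 4470 μL total → factor 4470/420 = 10.643
Overall dilution factor = 10 × 9.3333 × 25 × 10.643 = 24833
Stock = 80.5 nM × 24833 = 1.999 × 10^6 nM = 2.00 mM

2.00 mM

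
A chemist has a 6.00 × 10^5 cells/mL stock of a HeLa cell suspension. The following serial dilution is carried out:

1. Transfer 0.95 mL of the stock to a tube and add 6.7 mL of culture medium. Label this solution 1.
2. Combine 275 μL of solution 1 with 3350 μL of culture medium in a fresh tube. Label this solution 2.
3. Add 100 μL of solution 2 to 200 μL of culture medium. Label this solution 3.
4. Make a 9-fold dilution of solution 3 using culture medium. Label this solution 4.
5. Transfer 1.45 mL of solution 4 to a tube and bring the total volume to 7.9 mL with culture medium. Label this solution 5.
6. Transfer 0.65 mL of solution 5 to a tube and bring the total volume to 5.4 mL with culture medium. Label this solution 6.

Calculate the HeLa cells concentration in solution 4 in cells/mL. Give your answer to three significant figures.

209 cells/mL

Step 1: 0.95 mL + 6.7 mL = 7.65 mL total → factor 7.65/0.95 = 8.0526
Step 2: 275 μL + 3350 μL = 3625 μL total → factor 3625/275 = 13.182
Step 3: 100 μL + 200 μL = 300 μL total → factor 300/100 = 3
Step 4: 9-fold → factor 9
Dilution factor through solution 4 = 8.0526 × 13.182 × 3 × 9 = 2866
[solution 4] = 6.00 × 10^5 cells/mL / 2866 = 209 cells/mL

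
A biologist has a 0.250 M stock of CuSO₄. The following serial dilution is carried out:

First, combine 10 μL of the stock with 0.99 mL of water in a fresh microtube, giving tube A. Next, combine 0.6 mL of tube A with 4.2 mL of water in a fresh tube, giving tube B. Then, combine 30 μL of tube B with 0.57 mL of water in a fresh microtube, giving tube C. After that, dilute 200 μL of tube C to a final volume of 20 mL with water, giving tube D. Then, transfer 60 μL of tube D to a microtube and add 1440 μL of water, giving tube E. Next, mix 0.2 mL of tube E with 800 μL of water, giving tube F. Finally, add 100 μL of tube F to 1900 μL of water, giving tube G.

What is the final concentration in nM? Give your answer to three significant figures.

0.0625 nM

Step 1: 10 μL + 0.99 mL = 1000 μL total → factor 1000/10 = 100
Step 2: 0.6 mL + 4.2 mL = 4.8 mL total → factor 4.8/0.6 = 8
Step 3: 30 μL + 0.57 mL = 600 μL total → factor 600/30 = 20
Step 4: 200 μL brought to 20 mL → factor 20000/200 = 100
Step 5: 60 μL + 1440 μL = 1500 μL total → factor 1500/60 = 25
Step 6: 0.2 mL + 800 μL = 1 mL total → factor 1/0.2 = 5
Step 7: 100 μL + 1900 μL = 2000 μL total → factor 2000/100 = 20
Overall dilution factor = 100 × 8 × 20 × 100 × 25 × 5 × 20 = 4 × 10^9
Final = 0.250 M / 4 × 10^9 = 6.250 × 10^-11 M = 0.0625 nM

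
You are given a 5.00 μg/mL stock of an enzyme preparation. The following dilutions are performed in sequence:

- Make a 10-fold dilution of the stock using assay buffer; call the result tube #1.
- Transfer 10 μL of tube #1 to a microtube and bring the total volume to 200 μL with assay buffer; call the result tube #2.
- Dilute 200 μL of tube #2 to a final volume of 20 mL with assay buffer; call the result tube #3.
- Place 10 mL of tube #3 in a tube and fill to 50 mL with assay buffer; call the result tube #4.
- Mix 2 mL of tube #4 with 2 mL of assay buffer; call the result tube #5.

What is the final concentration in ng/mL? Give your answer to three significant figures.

0.0250 ng/mL

Step 1: 10-fold → factor 10
Step 2: 10 μL brought to 200 μL → factor 200/10 = 20
Step 3: 200 μL brought to 20 mL → factor 20000/200 = 100
Step 4: 10 mL brought to 50 mL → factor 50/10 = 5
Step 5: 2 mL + 2 mL = 4 mL total → factor 4/2 = 2
Overall dilution factor = 10 × 20 × 100 × 5 × 2 = 2 × 10^5
Final = 5.00 μg/mL / 2 × 10^5 = 2.500 × 10^-5 μg/mL = 0.0250 ng/mL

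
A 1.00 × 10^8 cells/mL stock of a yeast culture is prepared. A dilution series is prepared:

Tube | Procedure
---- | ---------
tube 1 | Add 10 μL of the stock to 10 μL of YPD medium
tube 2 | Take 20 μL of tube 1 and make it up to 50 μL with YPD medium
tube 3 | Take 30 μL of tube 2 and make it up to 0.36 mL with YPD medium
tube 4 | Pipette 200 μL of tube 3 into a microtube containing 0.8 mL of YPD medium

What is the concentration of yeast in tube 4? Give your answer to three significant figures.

3.33 × 10^5 cells/mL

Step 1: 10 μL + 10 μL = 20 μL total → factor 20/10 = 2
Step 2: 20 μL brought to 50 μL → factor 50/20 = 2.5
Step 3: 30 μL brought to 0.36 mL → factor 360/30 = 12
Step 4: 200 μL + 0.8 mL = 1000 μL total → factor 1000/200 = 5
Overall dilution factor = 2 × 2.5 × 12 × 5 = 300
Final = 1.00 × 10^8 cells/mL / 300 = 3.33 × 10^5 cells/mL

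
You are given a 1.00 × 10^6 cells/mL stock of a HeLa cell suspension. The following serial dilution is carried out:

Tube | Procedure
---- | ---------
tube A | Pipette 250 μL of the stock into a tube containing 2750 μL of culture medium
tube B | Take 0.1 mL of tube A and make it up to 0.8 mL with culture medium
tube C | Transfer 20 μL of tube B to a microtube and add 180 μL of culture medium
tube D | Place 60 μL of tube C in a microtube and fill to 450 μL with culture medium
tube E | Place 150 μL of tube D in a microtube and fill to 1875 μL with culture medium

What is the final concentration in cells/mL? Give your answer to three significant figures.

11.1 cells/mL

Step 1: 250 μL + 2750 μL = 3000 μL total → factor 3000/250 = 12
Step 2: 0.1 mL brought to 0.8 mL → factor 0.8/0.1 = 8
Step 3: 20 μL + 180 μL = 200 μL total → factor 200/20 = 10
Step 4: 60 μL brought to 450 μL → factor 450/60 = 7.5
Step 5: 150 μL brought to 1875 μL → factor 1875/150 = 12.5
Overall dilution factor = 12 × 8 × 10 × 7.5 × 12.5 = 90000
Final = 1.00 × 10^6 cells/mL / 90000 = 11.1 cells/mL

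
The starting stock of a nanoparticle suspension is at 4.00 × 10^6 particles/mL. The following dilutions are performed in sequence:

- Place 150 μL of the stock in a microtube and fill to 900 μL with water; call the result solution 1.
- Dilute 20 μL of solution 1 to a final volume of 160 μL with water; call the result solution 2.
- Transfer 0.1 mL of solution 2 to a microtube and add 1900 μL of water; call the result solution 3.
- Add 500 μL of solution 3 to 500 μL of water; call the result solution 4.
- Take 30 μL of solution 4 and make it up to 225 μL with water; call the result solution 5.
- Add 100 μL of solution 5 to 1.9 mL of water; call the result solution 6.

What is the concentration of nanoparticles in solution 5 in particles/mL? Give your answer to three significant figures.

278 particles/mL

Step 1: 150 μL brought to 900 μL → factor 900/150 = 6
Step 2: 20 μL brought to 160 μL → factor 160/20 = 8
Step 3: 0.1 mL + 1900 μL = 2 mL total → factor 2/0.1 = 20
Step 4: 500 μL + 500 μL = 1000 μL total → factor 1000/500 = 2
Step 5: 30 μL brought to 225 μL → factor 225/30 = 7.5
Dilution factor through solution 5 = 6 × 8 × 20 × 2 × 7.5 = 14400
[solution 5] = 4.00 × 10^6 particles/mL / 14400 = 278 particles/mL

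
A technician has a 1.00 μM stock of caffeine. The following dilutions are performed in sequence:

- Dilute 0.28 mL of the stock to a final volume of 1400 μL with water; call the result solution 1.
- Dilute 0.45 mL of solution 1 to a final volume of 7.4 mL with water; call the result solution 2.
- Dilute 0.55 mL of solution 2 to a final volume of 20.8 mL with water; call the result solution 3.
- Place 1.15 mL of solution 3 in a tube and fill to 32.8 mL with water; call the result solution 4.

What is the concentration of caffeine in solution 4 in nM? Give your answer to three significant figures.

0.0113 nM

Step 1: 0.28 mL brought to 1400 μL → factor 1.4/0.28 = 5
Step 2: 0.45 mL brought to 7.4 mL → factor 7.4/0.45 = 16.444
Step 3: 0.55 mL brought to 20.8 mL → factor 20.8/0.55 = 37.818
Step 4: 1.15 mL brought to 32.8 mL → factor 32.8/1.15 = 28.522
Overall dilution factor = 5 × 16.444 × 37.818 × 28.522 = 88688
Final = 1.00 μM / 88688 = 1.128 × 10^-5 μM = 0.0113 nM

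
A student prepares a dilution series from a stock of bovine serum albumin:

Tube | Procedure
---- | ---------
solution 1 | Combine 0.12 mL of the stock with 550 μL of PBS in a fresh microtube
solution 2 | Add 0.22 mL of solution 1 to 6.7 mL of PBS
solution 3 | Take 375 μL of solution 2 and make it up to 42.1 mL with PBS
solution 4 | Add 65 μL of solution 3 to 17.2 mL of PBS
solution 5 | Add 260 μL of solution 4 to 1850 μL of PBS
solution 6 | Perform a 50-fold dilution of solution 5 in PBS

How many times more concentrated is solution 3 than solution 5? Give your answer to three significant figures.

2.16 × 10^3

Step 1: 0.12 mL + 550 μL = 0.67 mL total → factor 0.67/0.12 = 5.5833
Step 2: 0.22 mL + 6.7 mL = 6.92 mL total → factor 6.92/0.22 = 31.455
Step 3: 375 μL brought to 42.1 mL → factor 42100/375 = 112.27
Step 4: 65 μL + 17.2 mL = 17265 μL total → factor 17265/65 = 265.62
Step 5: 260 μL + 1850 μL = 2110 μL total → factor 2110/260 = 8.1154
Dilution factor to solution 3 = 19716; to solution 5 = 4.25 × 10^7
[solution 3]/[solution 5] = (factor to solution 5)/(factor to solution 3) = 4.25 × 10^7/19716 = 2.16 × 10^3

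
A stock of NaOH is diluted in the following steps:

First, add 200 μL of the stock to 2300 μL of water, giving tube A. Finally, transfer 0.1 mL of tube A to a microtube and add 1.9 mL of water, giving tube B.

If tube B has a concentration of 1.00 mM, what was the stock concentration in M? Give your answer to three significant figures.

0.250 M

Step 1: 200 μL + 2300 μL = 2500 μL total → factor 2500/200 = 12.5
Step 2: 0.1 mL + 1.9 mL = 2 mL total → factor 2/0.1 = 20
Overall dilution factor = 12.5 × 20 = 250
Stock = 1.00 mM × 250 = 250.0 mM = 0.250 M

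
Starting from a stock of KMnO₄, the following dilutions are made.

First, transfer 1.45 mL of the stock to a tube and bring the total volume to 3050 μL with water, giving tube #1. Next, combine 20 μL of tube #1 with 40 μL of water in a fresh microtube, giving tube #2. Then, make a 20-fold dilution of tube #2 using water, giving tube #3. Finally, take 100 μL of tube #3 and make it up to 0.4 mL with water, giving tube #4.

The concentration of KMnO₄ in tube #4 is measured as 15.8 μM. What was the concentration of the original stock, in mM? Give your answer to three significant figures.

7.98 mM

Step 1: 1.45 mL brought to 3050 μL → factor 3.05/1.45 = 2.1034
Step 2: 20 μL + 40 μL = 60 μL total → factor 60/20 = 3
Step 3: 20-fold → factor 20
Step 4: 100 μL brought to 0.4 mL → factor 400/100 = 4
Overall dilution factor = 2.1034 × 3 × 20 × 4 = 504.83
Stock = 15.8 μM × 504.83 = 7976 μM = 7.98 mM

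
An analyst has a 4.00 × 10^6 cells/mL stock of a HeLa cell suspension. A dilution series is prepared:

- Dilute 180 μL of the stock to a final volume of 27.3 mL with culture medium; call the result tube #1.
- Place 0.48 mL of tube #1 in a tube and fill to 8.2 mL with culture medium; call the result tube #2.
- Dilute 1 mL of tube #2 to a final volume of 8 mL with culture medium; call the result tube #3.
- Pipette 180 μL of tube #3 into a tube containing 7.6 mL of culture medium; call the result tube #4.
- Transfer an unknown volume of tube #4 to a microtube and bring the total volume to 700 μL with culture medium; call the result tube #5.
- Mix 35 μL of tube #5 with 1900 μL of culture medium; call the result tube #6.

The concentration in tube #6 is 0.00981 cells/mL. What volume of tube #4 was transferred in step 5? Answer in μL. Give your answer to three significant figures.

Step 1: 180 μL brought to 27.3 mL → factor 27300/180 = 151.67
Step 2: 0.48 mL brought to 8.2 mL → factor 8.2/0.48 = 17.083
Step 3: 1 mL brought to 8 mL → factor 8/1 = 8
Step 4: 180 μL + 7.6 mL = 7780 μL total → factor 7780/180 = 43.222
Step 5: v brought to 700 μL → factor = 700 μL/v
Step 6: 35 μL + 1900 μL = 1935 μL total → factor 1935/35 = 55.286
Product of known-step factors = 4.9531 × 10^7
Overall factor = 4.00 × 10^6 cells/mL / (0.00981 cells/mL) = 4.0775 × 10^8
Step-5 factor = 4.0775 × 10^8 / 4.9531 × 10^7 = 8.2322
v = 700 μL / 8.2322 = 85.0 μL

85.0 μL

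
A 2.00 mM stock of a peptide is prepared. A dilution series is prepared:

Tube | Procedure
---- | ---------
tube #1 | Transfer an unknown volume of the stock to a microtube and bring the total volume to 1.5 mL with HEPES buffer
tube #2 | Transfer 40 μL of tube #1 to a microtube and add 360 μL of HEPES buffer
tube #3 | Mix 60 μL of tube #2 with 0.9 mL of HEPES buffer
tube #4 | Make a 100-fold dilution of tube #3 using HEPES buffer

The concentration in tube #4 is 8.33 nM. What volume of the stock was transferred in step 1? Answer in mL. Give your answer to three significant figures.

Step 1: v brought to 1.5 mL → factor = 1.5 mL/v
Step 2: 40 μL + 360 μL = 400 μL total → factor 400/40 = 10
Step 3: 60 μL + 0.9 mL = 960 μL total → factor 960/60 = 16
Step 4: 100-fold → factor 100
Product of known-step factors = 16000
Overall factor = 2.00 mM / (8.33 nM) = 2.401 × 10^5
Step-1 factor = 2.401 × 10^5 / 16000 = 15.006
v = 1.5 mL / 15.006 = 0.100 mL

0.100 mL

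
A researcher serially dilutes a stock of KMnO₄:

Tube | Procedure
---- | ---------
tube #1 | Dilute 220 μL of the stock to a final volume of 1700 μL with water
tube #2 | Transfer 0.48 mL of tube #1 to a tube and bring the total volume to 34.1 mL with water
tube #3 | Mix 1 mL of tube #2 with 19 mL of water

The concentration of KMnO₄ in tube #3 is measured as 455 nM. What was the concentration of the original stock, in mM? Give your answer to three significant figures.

Step 1: 220 μL brought to 1700 μL → factor 1700/220 = 7.7273
Step 2: 0.48 mL brought to 34.1 mL → factor 34.1/0.48 = 71.042
Step 3: 1 mL + 19 mL = 20 mL total → factor 20/1 = 20
Overall dilution factor = 7.7273 × 71.042 × 20 = 10979
Stock = 455 nM × 10979 = 4.996 × 10^6 nM = 5.00 mM

5.00 mM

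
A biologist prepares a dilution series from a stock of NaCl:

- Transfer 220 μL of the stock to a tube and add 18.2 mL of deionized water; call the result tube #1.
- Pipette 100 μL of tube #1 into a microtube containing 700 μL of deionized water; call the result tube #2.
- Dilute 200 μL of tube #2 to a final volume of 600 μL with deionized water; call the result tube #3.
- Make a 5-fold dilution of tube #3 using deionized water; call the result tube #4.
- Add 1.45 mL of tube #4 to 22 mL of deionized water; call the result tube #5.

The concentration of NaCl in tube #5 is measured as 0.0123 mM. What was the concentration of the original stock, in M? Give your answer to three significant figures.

Step 1: 220 μL + 18.2 mL = 18420 μL total → factor 18420/220 = 83.727
Step 2: 100 μL + 700 μL = 800 μL total → factor 800/100 = 8
Step 3: 200 μL brought to 600 μL → factor 600/200 = 3
Step 4: 5-fold → factor 5
Step 5: 1.45 mL + 22 mL = 23.45 mL total → factor 23.45/1.45 = 16.172
Overall dilution factor = 83.727 × 8 × 3 × 5 × 16.172 = 1.6249 × 10^5
Stock = 0.0123 mM × 1.6249 × 10^5 = 1999 mM = 2.00 M

2.00 M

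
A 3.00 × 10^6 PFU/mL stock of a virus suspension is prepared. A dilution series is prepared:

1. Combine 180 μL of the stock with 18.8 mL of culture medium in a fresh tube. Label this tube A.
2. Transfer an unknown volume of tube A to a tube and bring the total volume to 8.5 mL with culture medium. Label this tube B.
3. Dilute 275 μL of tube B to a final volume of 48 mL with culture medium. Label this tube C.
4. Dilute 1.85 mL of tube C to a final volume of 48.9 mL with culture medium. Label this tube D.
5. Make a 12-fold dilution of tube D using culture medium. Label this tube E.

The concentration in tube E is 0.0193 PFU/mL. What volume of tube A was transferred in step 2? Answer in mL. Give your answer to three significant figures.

Step 1: 180 μL + 18.8 mL = 18980 μL total → factor 18980/180 = 105.44
Step 2: v brought to 8.5 mL → factor = 8.5 mL/v
Step 3: 275 μL brought to 48 mL → factor 48000/275 = 174.55
Step 4: 1.85 mL brought to 48.9 mL → factor 48.9/1.85 = 26.432
Step 5: 12-fold → factor 12
Product of known-step factors = 5.8378 × 10^6
Overall factor = 3.00 × 10^6 PFU/mL / (0.0193 PFU/mL) = 1.5544 × 10^8
Step-2 factor = 1.5544 × 10^8 / 5.8378 × 10^6 = 26.626
v = 8.5 mL / 26.626 = 0.319 mL

0.319 mL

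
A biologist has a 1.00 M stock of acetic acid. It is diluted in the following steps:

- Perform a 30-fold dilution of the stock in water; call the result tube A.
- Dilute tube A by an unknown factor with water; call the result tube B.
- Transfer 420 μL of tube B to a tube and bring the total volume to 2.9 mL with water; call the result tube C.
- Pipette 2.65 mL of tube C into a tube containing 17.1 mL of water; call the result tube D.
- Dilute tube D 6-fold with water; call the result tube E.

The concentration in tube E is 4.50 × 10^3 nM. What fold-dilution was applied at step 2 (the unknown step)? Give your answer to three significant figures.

Step 1: 30-fold → factor 30
Step 2: unknown factor x
Step 3: 420 μL brought to 2.9 mL → factor 2900/420 = 6.9048
Step 4: 2.65 mL + 17.1 mL = 19.75 mL total → factor 19.75/2.65 = 7.4528
Step 5: 6-fold → factor 6
Product of known-step factors = 9262.8
Overall factor = 1.00 M / (4.50 × 10^3 nM) = 2.2222 × 10^5
x = 2.2222 × 10^5 / 9262.8 = 24.0

24.0-fold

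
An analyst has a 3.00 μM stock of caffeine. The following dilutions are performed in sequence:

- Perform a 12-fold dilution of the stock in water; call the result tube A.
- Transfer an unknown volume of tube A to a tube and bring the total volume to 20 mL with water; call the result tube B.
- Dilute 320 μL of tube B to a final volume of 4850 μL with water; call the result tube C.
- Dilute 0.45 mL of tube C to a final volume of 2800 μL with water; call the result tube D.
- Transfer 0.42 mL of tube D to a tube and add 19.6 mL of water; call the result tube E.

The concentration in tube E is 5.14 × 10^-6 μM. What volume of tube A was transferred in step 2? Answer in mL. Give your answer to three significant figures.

Step 1: 12-fold → factor 12
Step 2: v brought to 20 mL → factor = 20 mL/v
Step 3: 320 μL brought to 4850 μL → factor 4850/320 = 15.156
Step 4: 0.45 mL brought to 2800 μL → factor 2.8/0.45 = 6.2222
Step 5: 0.42 mL + 19.6 mL = 20.02 mL total → factor 20.02/0.42 = 47.667
Product of known-step factors = 53943
Overall factor = 3.00 μM / (5.14 × 10^-6 μM) = 5.8366 × 10^5
Step-2 factor = 5.8366 × 10^5 / 53943 = 10.82
v = 20 mL / 10.82 = 1.85 mL

1.85 mL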